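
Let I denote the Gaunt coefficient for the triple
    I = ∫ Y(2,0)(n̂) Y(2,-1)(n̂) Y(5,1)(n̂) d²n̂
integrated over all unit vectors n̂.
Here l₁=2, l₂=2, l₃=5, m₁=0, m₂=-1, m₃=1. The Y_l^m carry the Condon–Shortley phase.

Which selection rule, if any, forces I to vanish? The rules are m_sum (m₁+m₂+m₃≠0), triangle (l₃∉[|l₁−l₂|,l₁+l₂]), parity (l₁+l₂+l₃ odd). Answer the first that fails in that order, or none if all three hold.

triangle

azimuthal sum: 0 − 1 + 1 = 0  ✓
0 ≤ 5 ≤ 4 (triangle on l)  ✗
L = 2 + 2 + 5 = 9 (odd)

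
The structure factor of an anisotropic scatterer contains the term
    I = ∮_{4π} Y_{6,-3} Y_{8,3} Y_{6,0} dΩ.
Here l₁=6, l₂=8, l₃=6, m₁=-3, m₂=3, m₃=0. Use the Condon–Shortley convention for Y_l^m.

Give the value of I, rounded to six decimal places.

0.107481

m-sum 0 ✓  L=20 even ✓  2≤6≤14 ✓
Π(2lᵢ+1) = 13×17×13 = 2873
triangle coeff Δ(6,8,6) = 1/1309458150
Σ_t [2,6]: t=2:+1/49766400 t=3:−1/3110400 t=4:+1/1327104 t=5:−1/3110400 t=6:+1/49766400 = 1/6635520
(3j)²=350/46189 [(6 8 6; 0 0 0)], sign=+1
Σ_t [5,8]: t=5:−1/24883200 t=6:+1/6220800 t=7:−1/11612160 t=8:+1/174182400 = 1/24883200
(3j)²=28/4199 [(6 8 6; -3 3 0)], sign=+1
⇒ 4πI² = 9800/67507
I = (+1)√(9800/67507/(4π)) = 0.10748150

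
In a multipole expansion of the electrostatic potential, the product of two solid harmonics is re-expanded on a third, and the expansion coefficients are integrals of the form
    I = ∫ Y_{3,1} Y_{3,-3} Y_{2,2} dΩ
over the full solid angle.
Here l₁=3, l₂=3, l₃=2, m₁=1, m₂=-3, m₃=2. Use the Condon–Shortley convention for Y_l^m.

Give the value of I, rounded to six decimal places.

m-sum 0 ✓  L=8 even ✓  0≤2≤6 ✓
Π(2lᵢ+1) = 7×7×5 = 245
triangle coeff Δ(3,3,2) = 1/3780
Σ_t [1,3]: t=1:−1/24 t=2:+1/4 t=3:−1/24 = 1/6
(3j)²=4/105 [(3 3 2; 0 0 0)], sign=+1
Σ_t [0,0]: t=0:+1/96 = 1/96
(3j)²=1/42 [(3 3 2; 1 -3 2)], sign=+1
⇒ 4πI² = 2/9
I = (+1)√(2/9/(4π)) = 0.13298076

0.132981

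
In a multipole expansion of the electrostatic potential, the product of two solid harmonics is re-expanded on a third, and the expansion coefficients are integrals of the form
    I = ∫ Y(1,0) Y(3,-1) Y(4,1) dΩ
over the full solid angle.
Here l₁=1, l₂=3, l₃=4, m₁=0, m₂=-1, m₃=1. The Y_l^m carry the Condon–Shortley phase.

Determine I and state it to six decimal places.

-0.238414

Checks pass: Σm=0; 8 even; l₃=4∈[2,4].
(2·1+1)(2·3+1)(2·4+1) = 189
Δ: 0! 2! 6! / 9! → 1/252
sum: t=0:+1/36 = 1/36
3j²(1 3 4; 0 0 0) = Δ·Π!·Σ² = 4/63  (sign +1)
sum: t=0:+1/48 = 1/48
3j²(1 3 4; 0 -1 1) = Δ·Π!·Σ² = 5/84  (sign -1)
combine: 4πI² = 189·4/63·5/84 = 5/7
take √, sign -1: I = -0.23841361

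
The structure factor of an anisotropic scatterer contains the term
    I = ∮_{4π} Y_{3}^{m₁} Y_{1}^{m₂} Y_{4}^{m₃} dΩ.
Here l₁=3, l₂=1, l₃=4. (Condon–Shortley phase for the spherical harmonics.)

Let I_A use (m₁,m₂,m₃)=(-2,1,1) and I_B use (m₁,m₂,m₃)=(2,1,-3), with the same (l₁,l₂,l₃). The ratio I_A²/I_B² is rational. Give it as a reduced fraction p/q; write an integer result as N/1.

l's match ⇒ only the (l;m) 3-j factors differ between A and B.
A: triangle coeff Δ(3,1,4) = 1/252; Σ_t [0,0]: t=0:+1/240 = 1/240; (3j)²=1/84 [(3 1 4; -2 1 1)], sign=-1
B: triangle coeff Δ(3,1,4) = 1/252; Σ_t [0,0]: t=0:+1/240 = 1/240; (3j)²=1/12 [(3 1 4; 2 1 -3)], sign=-1
I_A²/I_B² = (1/84)/(1/12) = 1/7

1/7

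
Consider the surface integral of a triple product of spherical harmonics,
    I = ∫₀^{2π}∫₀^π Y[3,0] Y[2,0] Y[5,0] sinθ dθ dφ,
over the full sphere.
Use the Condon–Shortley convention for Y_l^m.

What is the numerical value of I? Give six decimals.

0.239615

Rules hold: Σm=0, L=10 even, 1≤5≤5.
N = 7·5·11 = 385
Δ = 0!·6!·4!/11! = 1/2310
Racah Σ t=0..0: t=0:+1/144 = 1/144
⇒ 3j(3 2 5; 0 0 0)² = 10/231, sgn -1
(m-triple is (0,0,0) — same symbol as above.)
4πI² = N·(3j₀)²·(3jₘ)² = 500/693
I = +1·√(0.721501/4π) = 0.23961470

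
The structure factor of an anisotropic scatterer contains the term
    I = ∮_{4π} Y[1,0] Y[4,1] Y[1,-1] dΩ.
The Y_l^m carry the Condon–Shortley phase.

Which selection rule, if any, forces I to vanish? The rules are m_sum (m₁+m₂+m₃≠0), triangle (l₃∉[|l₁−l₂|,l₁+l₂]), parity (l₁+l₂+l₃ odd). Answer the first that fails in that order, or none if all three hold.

azimuthal sum: 0 + 1 − 1 = 0  ✓
3 ≤ 1 ≤ 5 (triangle on l)  ✗
L = 1 + 4 + 1 = 6 (even)

triangle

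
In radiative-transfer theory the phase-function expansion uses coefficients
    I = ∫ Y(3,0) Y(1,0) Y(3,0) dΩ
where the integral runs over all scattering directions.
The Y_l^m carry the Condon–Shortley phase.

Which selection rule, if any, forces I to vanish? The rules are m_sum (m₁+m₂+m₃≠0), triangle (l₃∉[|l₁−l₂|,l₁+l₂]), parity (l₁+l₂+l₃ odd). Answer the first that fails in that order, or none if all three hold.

parity

m₁+m₂+m₃ = 0 + 0 + 0 = 0  ✓
triangle: |3−1|=2 ≤ l₃=3 ≤ 3+1=4  ✓
parity: l₁+l₂+l₃ = 7 is odd  ✗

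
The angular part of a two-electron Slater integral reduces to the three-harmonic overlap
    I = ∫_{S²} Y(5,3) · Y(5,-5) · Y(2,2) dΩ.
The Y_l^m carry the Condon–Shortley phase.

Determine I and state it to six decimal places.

0.088588

Checks pass: Σm=0; 12 even; l₃=2∈[0,10].
(2·5+1)(2·5+1)(2·2+1) = 605
Δ: 8! 2! 2! / 13! → 1/38610
sum: t=3:−1/2880 t=4:+1/576 t=5:−1/2880 = 1/960
3j²(5 5 2; 0 0 0) = Δ·Π!·Σ² = 10/429  (sign +1)
sum: t=0:+1/161280 = 1/161280
3j²(5 5 2; 3 -5 2) = Δ·Π!·Σ² = 1/143  (sign +1)
combine: 4πI² = 605·10/429·1/143 = 50/507
take √, sign +1: I = 0.08858824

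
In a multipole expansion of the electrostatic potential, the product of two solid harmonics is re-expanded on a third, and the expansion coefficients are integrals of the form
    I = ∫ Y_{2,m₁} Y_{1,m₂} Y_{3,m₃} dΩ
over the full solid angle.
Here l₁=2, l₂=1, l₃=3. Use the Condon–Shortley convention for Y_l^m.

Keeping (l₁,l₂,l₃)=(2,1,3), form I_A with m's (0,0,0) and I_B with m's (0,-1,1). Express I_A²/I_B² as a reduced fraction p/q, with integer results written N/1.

Same 2,1,3: normalisation and zero-m 3j drop out of the ratio.
A: Δ: 0! 4! 2! / 7! → 1/105; sum: t=0:+1/4 = 1/4; 3j²(2 1 3; 0 0 0) = Δ·Π!·Σ² = 3/35  (sign -1)
B: Δ: 0! 4! 2! / 7! → 1/105; sum: t=0:+1/8 = 1/8; 3j²(2 1 3; 0 -1 1) = Δ·Π!·Σ² = 2/35  (sign +1)
I_A²/I_B² = (3/35)/(2/35) = 3/2

3/2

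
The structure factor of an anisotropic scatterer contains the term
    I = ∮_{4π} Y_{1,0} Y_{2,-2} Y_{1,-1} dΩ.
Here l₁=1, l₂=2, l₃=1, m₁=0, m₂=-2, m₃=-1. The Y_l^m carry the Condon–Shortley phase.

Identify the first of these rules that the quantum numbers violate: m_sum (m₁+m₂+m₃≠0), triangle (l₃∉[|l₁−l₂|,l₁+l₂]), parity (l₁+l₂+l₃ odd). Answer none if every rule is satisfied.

azimuthal sum: 0 − 2 − 1 = -3  ✗
1 ≤ 1 ≤ 3 (triangle on l)
L = 1 + 2 + 1 = 4 (even)

m_sum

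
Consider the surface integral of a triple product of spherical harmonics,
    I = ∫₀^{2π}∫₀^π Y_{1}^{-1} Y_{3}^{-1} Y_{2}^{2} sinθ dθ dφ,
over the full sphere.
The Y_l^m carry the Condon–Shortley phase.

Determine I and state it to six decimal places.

m-sum 0 ✓  L=6 even ✓  2≤2≤4 ✓
Π(2lᵢ+1) = 3×7×5 = 105
triangle coeff Δ(1,3,2) = 1/105
Σ_t [1,1]: t=1:−1/4 = -1/4
(3j)²=3/35 [(1 3 2; 0 0 0)], sign=-1
Σ_t [2,2]: t=2:+1/48 = 1/48
(3j)²=1/105 [(1 3 2; -1 -1 2)], sign=+1
⇒ 4πI² = 3/35
I = (-1)√(3/35/(4π)) = -0.08258890

-0.082589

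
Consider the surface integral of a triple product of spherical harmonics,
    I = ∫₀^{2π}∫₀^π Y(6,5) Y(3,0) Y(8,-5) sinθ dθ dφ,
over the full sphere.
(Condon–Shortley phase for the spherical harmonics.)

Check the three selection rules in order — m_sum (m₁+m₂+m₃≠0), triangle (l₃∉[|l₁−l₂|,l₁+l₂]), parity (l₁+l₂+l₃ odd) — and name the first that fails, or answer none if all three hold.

parity

m₁+m₂+m₃ = 5 + 0 − 5 = 0  ✓
triangle: |6−3|=3 ≤ l₃=8 ≤ 6+3=9  ✓
parity: l₁+l₂+l₃ = 17 is odd  ✗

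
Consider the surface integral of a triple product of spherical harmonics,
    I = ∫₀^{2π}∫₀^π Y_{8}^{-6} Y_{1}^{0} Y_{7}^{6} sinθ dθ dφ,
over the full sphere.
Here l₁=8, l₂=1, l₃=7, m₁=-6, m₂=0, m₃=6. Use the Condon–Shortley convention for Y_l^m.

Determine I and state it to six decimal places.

m-sum 0 ✓  L=16 even ✓  7≤7≤9 ✓
Π(2lᵢ+1) = 17×3×15 = 765
triangle coeff Δ(8,1,7) = 1/2040
Σ_t [1,1]: t=1:−1/25401600 = -1/25401600
(3j)²=8/255 [(8 1 7; 0 0 0)], sign=+1
Σ_t [1,1]: t=1:−1/6227020800 = -1/6227020800
(3j)²=7/510 [(8 1 7; -6 0 6)], sign=+1
⇒ 4πI² = 28/85
I = (+1)√(28/85/(4π)) = 0.16190663

0.161907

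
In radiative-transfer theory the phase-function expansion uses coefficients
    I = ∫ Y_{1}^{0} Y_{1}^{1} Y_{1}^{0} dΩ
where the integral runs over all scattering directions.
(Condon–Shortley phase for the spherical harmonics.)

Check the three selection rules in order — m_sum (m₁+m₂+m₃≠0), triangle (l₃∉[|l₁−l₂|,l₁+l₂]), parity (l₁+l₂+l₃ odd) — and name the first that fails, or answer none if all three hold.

m_sum

m₁+m₂+m₃ = 0 + 1 + 0 = 1  ✗
triangle: |1−1|=0 ≤ l₃=1 ≤ 1+1=2
parity: l₁+l₂+l₃ = 3 is odd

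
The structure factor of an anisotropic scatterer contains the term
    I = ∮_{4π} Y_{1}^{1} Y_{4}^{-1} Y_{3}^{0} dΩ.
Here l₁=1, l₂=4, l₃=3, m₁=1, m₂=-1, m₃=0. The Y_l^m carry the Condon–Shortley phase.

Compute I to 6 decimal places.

-0.194664

m-sum 0 ✓  L=8 even ✓  3≤3≤5 ✓
Π(2lᵢ+1) = 3×9×7 = 189
triangle coeff Δ(1,4,3) = 1/252
Σ_t [1,1]: t=1:−1/36 = -1/36
(3j)²=4/63 [(1 4 3; 0 0 0)], sign=+1
Σ_t [0,0]: t=0:+1/72 = 1/72
(3j)²=5/126 [(1 4 3; 1 -1 0)], sign=-1
⇒ 4πI² = 10/21
I = (-1)√(10/21/(4π)) = -0.19466390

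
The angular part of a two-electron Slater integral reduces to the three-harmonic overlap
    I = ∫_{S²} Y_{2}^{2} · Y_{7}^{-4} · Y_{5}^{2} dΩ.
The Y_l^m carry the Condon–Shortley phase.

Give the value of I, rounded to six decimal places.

0.205860

m-sum 0 ✓  L=14 even ✓  5≤5≤9 ✓
Π(2lᵢ+1) = 5×15×11 = 825
triangle coeff Δ(2,7,5) = 1/15015
Σ_t [2,2]: t=2:+1/57600 = 1/57600
(3j)²=21/715 [(2 7 5; 0 0 0)], sign=-1
Σ_t [0,0]: t=0:+1/725760 = 1/725760
(3j)²=2/91 [(2 7 5; 2 -4 2)], sign=-1
⇒ 4πI² = 90/169
I = (+1)√(90/169/(4π)) = 0.20586047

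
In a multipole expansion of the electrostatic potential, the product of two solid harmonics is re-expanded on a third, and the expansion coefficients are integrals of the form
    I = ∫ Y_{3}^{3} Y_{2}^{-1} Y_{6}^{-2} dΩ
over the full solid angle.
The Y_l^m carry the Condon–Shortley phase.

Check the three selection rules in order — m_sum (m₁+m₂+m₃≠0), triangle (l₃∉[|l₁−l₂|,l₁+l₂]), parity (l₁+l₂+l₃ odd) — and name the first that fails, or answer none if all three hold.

m₁+m₂+m₃ = 3 − 1 − 2 = 0  ✓
triangle: |3−2|=1 ≤ l₃=6 ≤ 3+2=5  ✗
parity: l₁+l₂+l₃ = 11 is odd

triangle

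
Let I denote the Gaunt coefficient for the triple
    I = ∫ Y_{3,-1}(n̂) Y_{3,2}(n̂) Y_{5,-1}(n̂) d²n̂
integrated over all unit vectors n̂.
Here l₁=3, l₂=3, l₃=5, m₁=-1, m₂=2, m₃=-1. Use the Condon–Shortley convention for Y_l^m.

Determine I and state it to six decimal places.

l₁+l₂+l₃=11 is odd: 3j(l;000)=0 ⇒ I=0

0.000000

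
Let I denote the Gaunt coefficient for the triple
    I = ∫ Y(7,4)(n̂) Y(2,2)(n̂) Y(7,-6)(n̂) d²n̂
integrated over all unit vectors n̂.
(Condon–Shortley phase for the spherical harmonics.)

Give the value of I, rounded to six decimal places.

-0.106948

m-sum 0 ✓  L=16 even ✓  5≤7≤9 ✓
Π(2lᵢ+1) = 15×5×15 = 1125
triangle coeff Δ(7,2,7) = 1/185640
Σ_t [0,2]: t=0:+1/2419200 t=1:−1/518400 t=2:+1/2419200 = -1/907200
(3j)²=56/3315 [(7 2 7; 0 0 0)], sign=+1
Σ_t [2,2]: t=2:+1/159667200 = 1/159667200
(3j)²=9/1190 [(7 2 7; 4 2 -6)], sign=-1
⇒ 4πI² = 540/3757
I = (-1)√(540/3757/(4π)) = -0.10694768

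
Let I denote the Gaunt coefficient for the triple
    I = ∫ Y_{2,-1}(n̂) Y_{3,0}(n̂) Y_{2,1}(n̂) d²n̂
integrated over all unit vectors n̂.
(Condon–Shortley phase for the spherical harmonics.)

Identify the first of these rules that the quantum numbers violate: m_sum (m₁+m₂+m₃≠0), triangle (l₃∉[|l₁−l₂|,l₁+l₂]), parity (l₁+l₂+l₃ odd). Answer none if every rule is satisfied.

parity

azimuthal sum: -1 + 0 + 1 = 0  ✓
1 ≤ 2 ≤ 5 (triangle on l)  ✓
L = 2 + 3 + 2 = 7 (odd)  ✗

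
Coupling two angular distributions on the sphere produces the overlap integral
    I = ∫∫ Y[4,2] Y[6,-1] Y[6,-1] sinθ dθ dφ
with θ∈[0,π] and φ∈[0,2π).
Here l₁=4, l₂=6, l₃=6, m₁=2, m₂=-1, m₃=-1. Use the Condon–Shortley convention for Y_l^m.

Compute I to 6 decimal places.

0.133571

Rules hold: Σm=0, L=16 even, 2≤6≤10.
N = 9·13·13 = 1521
Δ = 4!·4!·8!/17! = 1/15315300
Racah Σ t=0..4: t=0:+1/829440 t=1:−1/25920 t=2:+1/9216 t=3:−1/25920 t=4:+1/829440 = 7/207360
⇒ 3j(4 6 6; 0 0 0)² = 28/2431, sgn +1
Racah Σ t=0..2: t=0:+1/69120 t=1:−1/20736 t=2:+1/69120 = -1/51840
⇒ 3j(4 6 6; 2 -1 -1)² = 280/21879, sgn +1
4πI² = N·(3j₀)²·(3jₘ)² = 7840/34969
I = +1·√(0.224199/4π) = 0.13357079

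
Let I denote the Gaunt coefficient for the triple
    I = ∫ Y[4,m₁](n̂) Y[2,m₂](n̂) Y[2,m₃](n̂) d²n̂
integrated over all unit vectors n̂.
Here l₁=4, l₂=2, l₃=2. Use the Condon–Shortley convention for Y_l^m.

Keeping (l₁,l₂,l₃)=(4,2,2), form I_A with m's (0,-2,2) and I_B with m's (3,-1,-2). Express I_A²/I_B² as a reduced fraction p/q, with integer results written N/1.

1/35

Same 4,2,2: normalisation and zero-m 3j drop out of the ratio.
A: Δ: 4! 4! 0! / 9! → 1/630; sum: t=0:+1/576 = 1/576; 3j²(4 2 2; 0 -2 2) = Δ·Π!·Σ² = 1/630  (sign +1)
B: Δ: 4! 4! 0! / 9! → 1/630; sum: t=1:−1/144 = -1/144; 3j²(4 2 2; 3 -1 -2) = Δ·Π!·Σ² = 1/18  (sign -1)
I_A²/I_B² = (1/630)/(1/18) = 1/35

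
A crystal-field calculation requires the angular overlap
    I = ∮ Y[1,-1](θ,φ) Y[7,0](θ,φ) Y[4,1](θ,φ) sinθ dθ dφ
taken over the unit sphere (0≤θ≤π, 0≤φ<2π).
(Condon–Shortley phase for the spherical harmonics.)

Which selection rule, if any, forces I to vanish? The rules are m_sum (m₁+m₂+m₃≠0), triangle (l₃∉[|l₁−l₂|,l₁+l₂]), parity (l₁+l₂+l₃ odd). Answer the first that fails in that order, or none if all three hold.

triangle

m₁+m₂+m₃ = -1 + 0 + 1 = 0  ✓
triangle: |1−7|=6 ≤ l₃=4 ≤ 1+7=8  ✗
parity: l₁+l₂+l₃ = 12 is even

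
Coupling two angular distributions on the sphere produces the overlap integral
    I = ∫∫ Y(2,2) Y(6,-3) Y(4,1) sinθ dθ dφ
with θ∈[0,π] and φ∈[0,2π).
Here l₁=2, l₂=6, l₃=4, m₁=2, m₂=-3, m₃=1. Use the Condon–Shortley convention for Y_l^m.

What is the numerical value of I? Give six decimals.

-0.178526

Checks pass: Σm=0; 12 even; l₃=4∈[4,8].
(2·2+1)(2·6+1)(2·4+1) = 585
Δ: 4! 0! 8! / 13! → 1/6435
sum: t=2:+1/2304 = 1/2304
3j²(2 6 4; 0 0 0) = Δ·Π!·Σ² = 5/143  (sign +1)
sum: t=0:+1/17280 = 1/17280
3j²(2 6 4; 2 -3 1) = Δ·Π!·Σ² = 14/715  (sign -1)
combine: 4πI² = 585·5/143·14/715 = 630/1573
take √, sign -1: I = -0.17852580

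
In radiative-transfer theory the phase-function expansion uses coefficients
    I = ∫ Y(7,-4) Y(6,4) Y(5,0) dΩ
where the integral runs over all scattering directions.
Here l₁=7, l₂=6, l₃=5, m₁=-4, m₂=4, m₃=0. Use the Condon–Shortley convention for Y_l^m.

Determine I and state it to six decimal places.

Rules hold: Σm=0, L=18 even, 1≤5≤13.
N = 15·13·11 = 2145
Δ = 8!·6!·4!/19! = 1/174594420
Racah Σ t=2..6: t=2:+1/4147200 t=3:−1/207360 t=4:+1/82944 t=5:−1/207360 t=6:+1/4147200 = 1/345600
⇒ 3j(7 6 5; 0 0 0)² = 420/46189, sgn -1
Racah Σ t=6..8: t=6:+1/4147200 t=7:−1/1451520 t=8:+1/5806080 = -1/3628800
⇒ 3j(7 6 5; -4 4 0)² = 320/29393, sgn +1
4πI² = N·(3j₀)²·(3jₘ)² = 288000/1356277
I = -1·√(0.212346/4π) = -0.12999215

-0.129992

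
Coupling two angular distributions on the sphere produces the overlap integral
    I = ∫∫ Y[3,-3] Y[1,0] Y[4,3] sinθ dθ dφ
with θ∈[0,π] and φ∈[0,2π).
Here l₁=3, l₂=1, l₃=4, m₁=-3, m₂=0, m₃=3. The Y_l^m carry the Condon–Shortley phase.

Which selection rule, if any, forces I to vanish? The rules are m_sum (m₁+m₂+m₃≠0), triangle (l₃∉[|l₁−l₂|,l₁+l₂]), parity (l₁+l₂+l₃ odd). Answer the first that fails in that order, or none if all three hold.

none

m₁+m₂+m₃ = -3 + 0 + 3 = 0  ✓
triangle: |3−1|=2 ≤ l₃=4 ≤ 3+1=4  ✓
parity: l₁+l₂+l₃ = 8 is even  ✓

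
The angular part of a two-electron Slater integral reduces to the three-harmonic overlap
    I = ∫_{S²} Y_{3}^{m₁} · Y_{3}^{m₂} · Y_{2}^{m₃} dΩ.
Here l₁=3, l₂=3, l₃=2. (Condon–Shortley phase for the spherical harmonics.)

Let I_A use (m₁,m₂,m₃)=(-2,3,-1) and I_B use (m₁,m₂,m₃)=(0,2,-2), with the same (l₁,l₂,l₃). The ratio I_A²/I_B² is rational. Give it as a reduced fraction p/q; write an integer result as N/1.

5/4

Same 3,3,2: normalisation and zero-m 3j drop out of the ratio.
A: Δ: 4! 2! 2! / 9! → 1/3780; sum: t=4:+1/48 = 1/48; 3j²(3 3 2; -2 3 -1) = Δ·Π!·Σ² = 5/84  (sign -1)
B: Δ: 4! 2! 2! / 9! → 1/3780; sum: t=3:−1/24 = -1/24; 3j²(3 3 2; 0 2 -2) = Δ·Π!·Σ² = 1/21  (sign -1)
I_A²/I_B² = (5/84)/(1/21) = 5/4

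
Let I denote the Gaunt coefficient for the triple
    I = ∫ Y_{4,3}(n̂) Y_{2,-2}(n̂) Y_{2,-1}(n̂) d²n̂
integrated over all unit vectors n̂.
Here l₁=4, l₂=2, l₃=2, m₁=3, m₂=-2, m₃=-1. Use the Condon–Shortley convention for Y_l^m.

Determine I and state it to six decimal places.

-0.238414

m-sum 0 ✓  L=8 even ✓  2≤2≤6 ✓
Π(2lᵢ+1) = 9×5×5 = 225
triangle coeff Δ(4,2,2) = 1/630
Σ_t [2,2]: t=2:+1/16 = 1/16
(3j)²=2/35 [(4 2 2; 0 0 0)], sign=+1
Σ_t [0,0]: t=0:+1/144 = 1/144
(3j)²=1/18 [(4 2 2; 3 -2 -1)], sign=-1
⇒ 4πI² = 5/7
I = (-1)√(5/7/(4π)) = -0.23841361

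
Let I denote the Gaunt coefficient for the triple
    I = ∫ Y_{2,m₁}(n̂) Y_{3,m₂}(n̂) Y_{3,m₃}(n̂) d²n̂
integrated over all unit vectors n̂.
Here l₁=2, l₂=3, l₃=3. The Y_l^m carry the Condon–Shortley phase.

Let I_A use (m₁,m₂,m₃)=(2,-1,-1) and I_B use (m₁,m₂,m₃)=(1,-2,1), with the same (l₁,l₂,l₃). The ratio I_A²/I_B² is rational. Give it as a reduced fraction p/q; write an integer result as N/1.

8/5

Shared (l₁,l₂,l₃)=(2,3,3): N and (l;000)² cancel in I_A²/I_B².
A: Δ = 2!·2!·4!/9! = 1/3780; Racah Σ t=0..0: t=0:+1/16 = 1/16; ⇒ 3j(2 3 3; 2 -1 -1)² = 2/35, sgn +1
B: Δ = 2!·2!·4!/9! = 1/3780; Racah Σ t=0..1: t=0:+1/12 t=1:−1/48 = 1/16; ⇒ 3j(2 3 3; 1 -2 1)² = 1/28, sgn +1
I_A²/I_B² = (2/35)/(1/28) = 8/5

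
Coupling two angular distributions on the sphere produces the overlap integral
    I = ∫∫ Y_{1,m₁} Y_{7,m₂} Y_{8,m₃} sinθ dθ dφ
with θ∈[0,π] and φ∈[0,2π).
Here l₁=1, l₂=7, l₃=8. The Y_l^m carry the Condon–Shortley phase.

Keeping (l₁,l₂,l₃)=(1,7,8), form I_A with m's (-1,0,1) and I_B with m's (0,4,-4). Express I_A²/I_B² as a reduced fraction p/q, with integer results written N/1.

3/4

l's match ⇒ only the (l;m) 3-j factors differ between A and B.
A: triangle coeff Δ(1,7,8) = 1/2040; Σ_t [0,0]: t=0:+1/50803200 = 1/50803200; (3j)²=3/170 [(1 7 8; -1 0 1)], sign=-1
B: triangle coeff Δ(1,7,8) = 1/2040; Σ_t [0,0]: t=0:+1/239500800 = 1/239500800; (3j)²=2/85 [(1 7 8; 0 4 -4)], sign=+1
I_A²/I_B² = (3/170)/(2/85) = 3/4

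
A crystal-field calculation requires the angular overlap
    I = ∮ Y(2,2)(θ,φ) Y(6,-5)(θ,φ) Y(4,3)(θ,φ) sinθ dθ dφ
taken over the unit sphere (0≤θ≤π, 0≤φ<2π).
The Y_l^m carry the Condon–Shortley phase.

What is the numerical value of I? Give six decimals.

-0.288917

Rules hold: Σm=0, L=12 even, 4≤4≤8.
N = 5·13·9 = 585
Δ = 4!·0!·8!/13! = 1/6435
Racah Σ t=2..2: t=2:+1/2304 = 1/2304
⇒ 3j(2 6 4; 0 0 0)² = 5/143, sgn +1
Racah Σ t=0..0: t=0:+1/120960 = 1/120960
⇒ 3j(2 6 4; 2 -5 3)² = 2/39, sgn -1
4πI² = N·(3j₀)²·(3jₘ)² = 150/143
I = -1·√(1.04895/4π) = -0.28891672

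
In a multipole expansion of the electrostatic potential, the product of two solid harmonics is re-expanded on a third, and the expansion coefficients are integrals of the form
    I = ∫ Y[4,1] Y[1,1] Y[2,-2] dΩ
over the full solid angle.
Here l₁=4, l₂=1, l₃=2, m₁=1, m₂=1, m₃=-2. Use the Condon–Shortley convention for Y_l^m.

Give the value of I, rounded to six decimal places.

0.000000

l₃=2 ∉ [3,5] — triangle fails ⇒ I = 0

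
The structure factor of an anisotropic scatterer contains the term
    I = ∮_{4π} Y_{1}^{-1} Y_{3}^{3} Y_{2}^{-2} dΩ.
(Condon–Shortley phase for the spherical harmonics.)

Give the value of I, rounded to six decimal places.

m-sum 0 ✓  L=6 even ✓  2≤2≤4 ✓
Π(2lᵢ+1) = 3×7×5 = 105
triangle coeff Δ(1,3,2) = 1/105
Σ_t [1,1]: t=1:−1/4 = -1/4
(3j)²=3/35 [(1 3 2; 0 0 0)], sign=-1
Σ_t [2,2]: t=2:+1/48 = 1/48
(3j)²=1/7 [(1 3 2; -1 3 -2)], sign=+1
⇒ 4πI² = 9/7
I = (-1)√(9/7/(4π)) = -0.31986543

-0.319865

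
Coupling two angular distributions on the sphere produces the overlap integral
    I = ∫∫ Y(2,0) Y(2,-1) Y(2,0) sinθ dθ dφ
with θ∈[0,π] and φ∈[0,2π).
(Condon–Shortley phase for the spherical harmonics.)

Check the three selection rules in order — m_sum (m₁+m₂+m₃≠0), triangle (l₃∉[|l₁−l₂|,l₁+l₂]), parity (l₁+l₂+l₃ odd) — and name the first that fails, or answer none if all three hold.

m_sum

Σmᵢ = -1  ✗
l₃∈[|l₁−l₂|,l₁+l₂]=[0,4], have l₃=2
Σlᵢ = 6 ⇒ even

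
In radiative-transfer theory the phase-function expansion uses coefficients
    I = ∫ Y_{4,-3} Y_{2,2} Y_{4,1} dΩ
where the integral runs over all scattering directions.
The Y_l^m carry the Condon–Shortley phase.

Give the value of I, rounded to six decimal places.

Rules hold: Σm=0, L=10 even, 2≤4≤6.
N = 9·5·9 = 405
Δ = 2!·6!·2!/11! = 1/13860
Racah Σ t=0..2: t=0:+1/192 t=1:−1/36 t=2:+1/192 = -5/288
⇒ 3j(4 2 4; 0 0 0)² = 20/693, sgn -1
Racah Σ t=2..2: t=2:+1/480 = 1/480
⇒ 3j(4 2 4; -3 2 1)² = 3/110, sgn -1
4πI² = N·(3j₀)²·(3jₘ)² = 270/847
I = +1·√(0.318772/4π) = 0.15927046

0.159270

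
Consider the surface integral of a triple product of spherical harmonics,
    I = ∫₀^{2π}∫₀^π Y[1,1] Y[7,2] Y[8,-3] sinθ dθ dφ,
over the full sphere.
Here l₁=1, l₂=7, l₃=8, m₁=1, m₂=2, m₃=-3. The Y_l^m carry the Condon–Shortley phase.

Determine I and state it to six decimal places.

-0.226917

m-sum 0 ✓  L=16 even ✓  6≤8≤8 ✓
Π(2lᵢ+1) = 3×15×17 = 765
triangle coeff Δ(1,7,8) = 1/2040
Σ_t [0,0]: t=0:+1/25401600 = 1/25401600
(3j)²=8/255 [(1 7 8; 0 0 0)], sign=+1
Σ_t [0,0]: t=0:+1/87091200 = 1/87091200
(3j)²=11/408 [(1 7 8; 1 2 -3)], sign=-1
⇒ 4πI² = 11/17
I = (-1)√(11/17/(4π)) = -0.22691696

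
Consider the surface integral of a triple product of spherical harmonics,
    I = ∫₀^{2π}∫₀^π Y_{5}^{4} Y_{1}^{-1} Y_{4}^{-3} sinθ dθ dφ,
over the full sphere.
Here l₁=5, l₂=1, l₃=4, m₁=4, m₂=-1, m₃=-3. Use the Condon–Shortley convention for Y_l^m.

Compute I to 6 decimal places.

0.294638

Checks pass: Σm=0; 10 even; l₃=4∈[4,6].
(2·5+1)(2·1+1)(2·4+1) = 297
Δ: 2! 8! 0! / 11! → 1/495
sum: t=1:−1/576 = -1/576
3j²(5 1 4; 0 0 0) = Δ·Π!·Σ² = 5/99  (sign -1)
sum: t=0:+1/10080 = 1/10080
3j²(5 1 4; 4 -1 -3) = Δ·Π!·Σ² = 4/55  (sign -1)
combine: 4πI² = 297·5/99·4/55 = 12/11
take √, sign +1: I = 0.29463840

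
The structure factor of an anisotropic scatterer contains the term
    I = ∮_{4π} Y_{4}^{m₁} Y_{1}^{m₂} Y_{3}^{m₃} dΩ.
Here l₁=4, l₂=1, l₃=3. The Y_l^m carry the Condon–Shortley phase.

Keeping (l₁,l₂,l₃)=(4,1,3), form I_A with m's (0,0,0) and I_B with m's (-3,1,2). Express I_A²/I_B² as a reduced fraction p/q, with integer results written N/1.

l's match ⇒ only the (l;m) 3-j factors differ between A and B.
A: triangle coeff Δ(4,1,3) = 1/252; Σ_t [1,1]: t=1:−1/36 = -1/36; (3j)²=4/63 [(4 1 3; 0 0 0)], sign=+1
B: triangle coeff Δ(4,1,3) = 1/252; Σ_t [2,2]: t=2:+1/240 = 1/240; (3j)²=1/12 [(4 1 3; -3 1 2)], sign=-1
I_A²/I_B² = (4/63)/(1/12) = 16/21

16/21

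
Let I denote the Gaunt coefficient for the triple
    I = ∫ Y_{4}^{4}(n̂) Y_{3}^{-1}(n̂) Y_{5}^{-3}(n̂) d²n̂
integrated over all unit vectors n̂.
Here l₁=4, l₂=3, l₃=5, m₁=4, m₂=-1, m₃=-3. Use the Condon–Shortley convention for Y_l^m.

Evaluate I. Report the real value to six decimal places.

0.169606

Rules hold: Σm=0, L=12 even, 1≤5≤7.
N = 9·7·11 = 693
Δ = 2!·6!·4!/13! = 1/180180
Racah Σ t=0..2: t=0:+1/576 t=1:−1/144 t=2:+1/576 = -1/288
⇒ 3j(4 3 5; 0 0 0)² = 20/1001, sgn +1
Racah Σ t=0..0: t=0:+1/5760 = 1/5760
⇒ 3j(4 3 5; 4 -1 -3)² = 56/2145, sgn +1
4πI² = N·(3j₀)²·(3jₘ)² = 672/1859
I = +1·√(0.361485/4π) = 0.16960553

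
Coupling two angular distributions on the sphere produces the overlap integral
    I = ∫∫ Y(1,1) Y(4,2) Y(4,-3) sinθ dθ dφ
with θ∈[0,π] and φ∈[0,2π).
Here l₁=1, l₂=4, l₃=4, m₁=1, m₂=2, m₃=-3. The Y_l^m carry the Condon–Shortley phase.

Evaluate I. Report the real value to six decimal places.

0.000000

L=9 odd ⇒ parity kills the (l;000) factor ⇒ I = 0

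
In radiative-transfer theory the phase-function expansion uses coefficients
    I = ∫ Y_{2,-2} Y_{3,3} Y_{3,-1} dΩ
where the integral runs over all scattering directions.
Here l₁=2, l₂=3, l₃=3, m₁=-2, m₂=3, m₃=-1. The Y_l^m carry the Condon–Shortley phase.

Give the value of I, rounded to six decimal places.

0.132981

Rules hold: Σm=0, L=8 even, 1≤3≤5.
N = 5·7·7 = 245
Δ = 2!·2!·4!/9! = 1/3780
Racah Σ t=0..2: t=0:+1/24 t=1:−1/4 t=2:+1/24 = -1/6
⇒ 3j(2 3 3; 0 0 0)² = 4/105, sgn +1
Racah Σ t=2..2: t=2:+1/96 = 1/96
⇒ 3j(2 3 3; -2 3 -1)² = 1/42, sgn +1
4πI² = N·(3j₀)²·(3jₘ)² = 2/9
I = +1·√(0.222222/4π) = 0.13298076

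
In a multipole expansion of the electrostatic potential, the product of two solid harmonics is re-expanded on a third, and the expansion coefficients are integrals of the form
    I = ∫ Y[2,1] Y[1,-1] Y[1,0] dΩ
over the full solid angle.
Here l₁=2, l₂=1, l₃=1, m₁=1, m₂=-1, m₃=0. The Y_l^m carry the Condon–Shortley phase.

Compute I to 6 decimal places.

m-sum 0 ✓  L=4 even ✓  1≤1≤3 ✓
Π(2lᵢ+1) = 5×3×3 = 45
triangle coeff Δ(2,1,1) = 1/30
Σ_t [1,1]: t=1:−1/1 = -1/1
(3j)²=2/15 [(2 1 1; 0 0 0)], sign=+1
Σ_t [0,0]: t=0:+1/2 = 1/2
(3j)²=1/10 [(2 1 1; 1 -1 0)], sign=-1
⇒ 4πI² = 3/5
I = (-1)√(3/5/(4π)) = -0.21850969

-0.218510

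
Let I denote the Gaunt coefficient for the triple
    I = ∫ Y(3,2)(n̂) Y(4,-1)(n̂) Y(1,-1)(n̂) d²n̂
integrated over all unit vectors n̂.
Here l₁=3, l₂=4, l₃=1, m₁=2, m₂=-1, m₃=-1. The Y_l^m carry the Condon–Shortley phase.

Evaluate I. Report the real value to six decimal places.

-0.106622

Checks pass: Σm=0; 8 even; l₃=1∈[1,7].
(2·3+1)(2·4+1)(2·1+1) = 189
Δ: 6! 0! 2! / 9! → 1/252
sum: t=3:−1/36 = -1/36
3j²(3 4 1; 0 0 0) = Δ·Π!·Σ² = 4/63  (sign +1)
sum: t=1:−1/240 = -1/240
3j²(3 4 1; 2 -1 -1) = Δ·Π!·Σ² = 1/84  (sign -1)
combine: 4πI² = 189·4/63·1/84 = 1/7
take √, sign -1: I = -0.10662181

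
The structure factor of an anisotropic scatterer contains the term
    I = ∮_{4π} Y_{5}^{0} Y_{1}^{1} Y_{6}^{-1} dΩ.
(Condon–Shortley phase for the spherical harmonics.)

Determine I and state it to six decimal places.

-0.187239

Checks pass: Σm=0; 12 even; l₃=6∈[4,6].
(2·5+1)(2·1+1)(2·6+1) = 429
Δ: 0! 10! 2! / 13! → 1/858
sum: t=0:+1/14400 = 1/14400
3j²(5 1 6; 0 0 0) = Δ·Π!·Σ² = 6/143  (sign +1)
sum: t=0:+1/28800 = 1/28800
3j²(5 1 6; 0 1 -1) = Δ·Π!·Σ² = 7/286  (sign -1)
combine: 4πI² = 429·6/143·7/286 = 63/143
take √, sign -1: I = -0.18723944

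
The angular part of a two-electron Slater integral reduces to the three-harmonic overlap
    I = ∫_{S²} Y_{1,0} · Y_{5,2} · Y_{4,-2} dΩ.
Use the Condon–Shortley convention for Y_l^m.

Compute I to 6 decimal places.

m-sum 0 ✓  L=10 even ✓  4≤4≤6 ✓
Π(2lᵢ+1) = 3×11×9 = 297
triangle coeff Δ(1,5,4) = 1/495
Σ_t [1,1]: t=1:−1/576 = -1/576
(3j)²=5/99 [(1 5 4; 0 0 0)], sign=-1
Σ_t [1,1]: t=1:−1/1440 = -1/1440
(3j)²=7/165 [(1 5 4; 0 2 -2)], sign=-1
⇒ 4πI² = 7/11
I = (+1)√(7/11/(4π)) = 0.22503380

0.225034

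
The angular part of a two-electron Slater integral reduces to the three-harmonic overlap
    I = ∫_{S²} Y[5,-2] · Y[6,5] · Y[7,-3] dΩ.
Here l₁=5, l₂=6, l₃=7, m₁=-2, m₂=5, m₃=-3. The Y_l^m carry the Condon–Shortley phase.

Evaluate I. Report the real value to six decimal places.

-0.138752

Checks pass: Σm=0; 18 even; l₃=7∈[1,11].
(2·5+1)(2·6+1)(2·7+1) = 2145
Δ: 4! 6! 8! / 19! → 1/174594420
sum: t=0:+1/4147200 t=1:−1/207360 t=2:+1/82944 t=3:−1/207360 t=4:+1/4147200 = 1/345600
3j²(5 6 7; 0 0 0) = Δ·Π!·Σ² = 420/46189  (sign -1)
sum: t=3:−1/11612160 t=4:+1/4354560 = 1/6967296
3j²(5 6 7; -2 5 -3) = Δ·Π!·Σ² = 625/50388  (sign +1)
combine: 4πI² = 2145·420/46189·625/50388 = 328125/1356277
take √, sign -1: I = -0.13875241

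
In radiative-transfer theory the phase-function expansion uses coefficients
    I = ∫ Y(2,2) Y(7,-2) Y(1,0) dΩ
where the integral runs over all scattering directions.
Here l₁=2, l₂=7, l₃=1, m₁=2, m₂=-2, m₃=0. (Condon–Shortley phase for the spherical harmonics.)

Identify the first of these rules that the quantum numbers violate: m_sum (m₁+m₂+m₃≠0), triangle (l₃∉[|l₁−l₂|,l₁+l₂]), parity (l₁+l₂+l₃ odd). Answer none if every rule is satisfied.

triangle

Σmᵢ = 0  ✓
l₃∈[|l₁−l₂|,l₁+l₂]=[5,9], have l₃=1  ✗
Σlᵢ = 10 ⇒ even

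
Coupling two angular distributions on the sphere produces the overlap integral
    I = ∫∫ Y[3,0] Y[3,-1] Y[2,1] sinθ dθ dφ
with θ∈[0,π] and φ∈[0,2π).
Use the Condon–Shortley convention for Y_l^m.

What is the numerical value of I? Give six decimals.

Rules hold: Σm=0, L=8 even, 0≤2≤6.
N = 7·7·5 = 245
Δ = 4!·2!·2!/9! = 1/3780
Racah Σ t=1..3: t=1:−1/24 t=2:+1/4 t=3:−1/24 = 1/6
⇒ 3j(3 3 2; 0 0 0)² = 4/105, sgn +1
Racah Σ t=1..2: t=1:−1/12 t=2:+1/8 = 1/24
⇒ 3j(3 3 2; 0 -1 1)² = 1/210, sgn -1
4πI² = N·(3j₀)²·(3jₘ)² = 2/45
I = -1·√(0.0444444/4π) = -0.05947080

-0.059471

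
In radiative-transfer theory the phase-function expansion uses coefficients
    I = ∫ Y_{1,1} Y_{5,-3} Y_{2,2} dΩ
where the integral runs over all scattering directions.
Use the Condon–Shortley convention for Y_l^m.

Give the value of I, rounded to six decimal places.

|1−5|≤2≤1+5 violated ⇒ I = 0

0.000000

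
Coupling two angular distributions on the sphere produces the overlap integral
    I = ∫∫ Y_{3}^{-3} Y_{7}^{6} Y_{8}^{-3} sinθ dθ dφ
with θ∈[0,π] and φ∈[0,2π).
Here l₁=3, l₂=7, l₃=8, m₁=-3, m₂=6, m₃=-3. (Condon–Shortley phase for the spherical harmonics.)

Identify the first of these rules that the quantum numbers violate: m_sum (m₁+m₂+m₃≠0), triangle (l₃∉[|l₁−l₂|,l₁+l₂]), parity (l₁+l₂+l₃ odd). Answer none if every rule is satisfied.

Σmᵢ = 0  ✓
l₃∈[|l₁−l₂|,l₁+l₂]=[4,10], have l₃=8  ✓
Σlᵢ = 18 ⇒ even  ✓

none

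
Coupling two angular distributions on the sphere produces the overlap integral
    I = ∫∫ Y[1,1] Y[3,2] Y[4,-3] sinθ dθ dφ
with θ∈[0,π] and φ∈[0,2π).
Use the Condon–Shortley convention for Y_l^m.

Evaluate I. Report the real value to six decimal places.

-0.282095

m-sum 0 ✓  L=8 even ✓  2≤4≤4 ✓
Π(2lᵢ+1) = 3×7×9 = 189
triangle coeff Δ(1,3,4) = 1/252
Σ_t [0,0]: t=0:+1/36 = 1/36
(3j)²=4/63 [(1 3 4; 0 0 0)], sign=+1
Σ_t [0,0]: t=0:+1/240 = 1/240
(3j)²=1/12 [(1 3 4; 1 2 -3)], sign=-1
⇒ 4πI² = 1/1
I = (-1)√(1/1/(4π)) = -0.28209479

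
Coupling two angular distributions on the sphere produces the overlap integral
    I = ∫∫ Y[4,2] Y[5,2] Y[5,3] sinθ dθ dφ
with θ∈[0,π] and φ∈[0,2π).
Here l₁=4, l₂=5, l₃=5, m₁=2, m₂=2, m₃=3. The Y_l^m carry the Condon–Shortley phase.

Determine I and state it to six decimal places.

2 + 2 + 3 = 7 ≠ 0: azimuthal integral kills it; I = 0

0.000000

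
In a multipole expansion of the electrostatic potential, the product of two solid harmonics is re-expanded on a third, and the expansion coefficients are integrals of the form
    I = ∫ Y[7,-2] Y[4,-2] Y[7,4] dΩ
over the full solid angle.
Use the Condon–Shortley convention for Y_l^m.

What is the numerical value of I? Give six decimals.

0.018344

m-sum 0 ✓  L=18 even ✓  3≤7≤11 ✓
Π(2lᵢ+1) = 15×9×15 = 2025
triangle coeff Δ(7,4,7) = 1/58198140
Σ_t [0,4]: t=0:+1/17418240 t=1:−1/622080 t=2:+1/230400 t=3:−1/622080 t=4:+1/17418240 = 1/806400
(3j)²=2268/230945 [(7 4 7; 0 0 0)], sign=-1
Σ_t [0,2]: t=0:+1/34836480 t=1:−1/2903040 t=2:+1/2903040 = 1/34836480
(3j)²=25/117572 [(7 4 7; -2 -2 4)], sign=-1
⇒ 4πI² = 820125/193947611
I = (+1)√(820125/193947611/(4π)) = 0.01834395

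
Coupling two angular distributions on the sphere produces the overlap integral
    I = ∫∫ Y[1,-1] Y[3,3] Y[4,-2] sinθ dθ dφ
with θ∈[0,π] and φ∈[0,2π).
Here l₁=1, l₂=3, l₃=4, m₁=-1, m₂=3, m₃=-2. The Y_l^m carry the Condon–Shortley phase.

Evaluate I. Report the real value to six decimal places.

0.061558

Rules hold: Σm=0, L=8 even, 2≤4≤4.
N = 3·7·9 = 189
Δ = 0!·2!·6!/9! = 1/252
Racah Σ t=0..0: t=0:+1/36 = 1/36
⇒ 3j(1 3 4; 0 0 0)² = 4/63, sgn +1
Racah Σ t=0..0: t=0:+1/1440 = 1/1440
⇒ 3j(1 3 4; -1 3 -2)² = 1/252, sgn +1
4πI² = N·(3j₀)²·(3jₘ)² = 1/21
I = +1·√(0.047619/4π) = 0.06155813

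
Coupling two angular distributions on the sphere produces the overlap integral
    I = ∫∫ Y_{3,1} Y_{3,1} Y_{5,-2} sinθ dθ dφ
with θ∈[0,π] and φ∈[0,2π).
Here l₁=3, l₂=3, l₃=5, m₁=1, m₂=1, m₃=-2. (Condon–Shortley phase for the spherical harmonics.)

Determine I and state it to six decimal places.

0.000000

L=11 odd ⇒ parity kills the (l;000) factor ⇒ I = 0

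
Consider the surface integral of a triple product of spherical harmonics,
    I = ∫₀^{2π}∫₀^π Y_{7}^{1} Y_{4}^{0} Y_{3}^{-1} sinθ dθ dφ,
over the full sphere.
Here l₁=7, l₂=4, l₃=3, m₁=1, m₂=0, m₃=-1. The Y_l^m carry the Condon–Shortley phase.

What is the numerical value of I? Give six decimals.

-0.218337

m-sum 0 ✓  L=14 even ✓  3≤3≤11 ✓
Π(2lᵢ+1) = 15×9×7 = 945
triangle coeff Δ(7,4,3) = 1/45045
Σ_t [4,4]: t=4:+1/20736 = 1/20736
(3j)²=35/1287 [(7 4 3; 0 0 0)], sign=-1
Σ_t [4,4]: t=4:+1/27648 = 1/27648
(3j)²=10/429 [(7 4 3; 1 0 -1)], sign=+1
⇒ 4πI² = 12250/20449
I = (-1)√(12250/20449/(4π)) = -0.21833687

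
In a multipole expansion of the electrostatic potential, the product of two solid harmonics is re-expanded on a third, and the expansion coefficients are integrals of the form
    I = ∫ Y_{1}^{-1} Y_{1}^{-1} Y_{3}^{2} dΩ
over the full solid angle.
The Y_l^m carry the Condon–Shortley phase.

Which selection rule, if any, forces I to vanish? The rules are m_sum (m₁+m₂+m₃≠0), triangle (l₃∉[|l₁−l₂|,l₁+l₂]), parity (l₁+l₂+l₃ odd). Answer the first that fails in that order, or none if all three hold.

triangle

m₁+m₂+m₃ = -1 − 1 + 2 = 0  ✓
triangle: |1−1|=0 ≤ l₃=3 ≤ 1+1=2  ✗
parity: l₁+l₂+l₃ = 5 is odd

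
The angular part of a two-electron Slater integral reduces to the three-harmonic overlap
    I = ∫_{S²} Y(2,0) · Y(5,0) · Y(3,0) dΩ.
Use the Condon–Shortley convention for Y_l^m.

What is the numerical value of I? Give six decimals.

0.239615

m-sum 0 ✓  L=10 even ✓  3≤3≤7 ✓
Π(2lᵢ+1) = 5×11×7 = 385
triangle coeff Δ(2,5,3) = 1/2310
Σ_t [2,2]: t=2:+1/144 = 1/144
(3j)²=10/231 [(2 5 3; 0 0 0)], sign=-1
(m-triple is (0,0,0) — same symbol as above.)
⇒ 4πI² = 500/693
I = (+1)√(500/693/(4π)) = 0.23961470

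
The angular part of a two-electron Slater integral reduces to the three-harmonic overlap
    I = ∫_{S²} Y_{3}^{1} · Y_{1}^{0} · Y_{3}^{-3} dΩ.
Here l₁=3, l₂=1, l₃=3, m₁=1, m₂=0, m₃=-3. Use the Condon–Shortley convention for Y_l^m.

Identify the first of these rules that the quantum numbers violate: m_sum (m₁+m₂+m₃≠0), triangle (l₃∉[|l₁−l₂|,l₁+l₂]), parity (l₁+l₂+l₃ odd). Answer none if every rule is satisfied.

m₁+m₂+m₃ = 1 + 0 − 3 = -2  ✗
triangle: |3−1|=2 ≤ l₃=3 ≤ 3+1=4
parity: l₁+l₂+l₃ = 7 is odd

m_sum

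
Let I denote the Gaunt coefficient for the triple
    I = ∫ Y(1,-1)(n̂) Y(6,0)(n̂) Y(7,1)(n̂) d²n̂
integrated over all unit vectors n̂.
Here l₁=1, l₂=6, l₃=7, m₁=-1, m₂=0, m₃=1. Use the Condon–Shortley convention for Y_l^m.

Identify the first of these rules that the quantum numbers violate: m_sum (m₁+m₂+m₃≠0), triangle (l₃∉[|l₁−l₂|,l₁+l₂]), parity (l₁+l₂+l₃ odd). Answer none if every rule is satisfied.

azimuthal sum: -1 + 0 + 1 = 0  ✓
5 ≤ 7 ≤ 7 (triangle on l)  ✓
L = 1 + 6 + 7 = 14 (even)  ✓

none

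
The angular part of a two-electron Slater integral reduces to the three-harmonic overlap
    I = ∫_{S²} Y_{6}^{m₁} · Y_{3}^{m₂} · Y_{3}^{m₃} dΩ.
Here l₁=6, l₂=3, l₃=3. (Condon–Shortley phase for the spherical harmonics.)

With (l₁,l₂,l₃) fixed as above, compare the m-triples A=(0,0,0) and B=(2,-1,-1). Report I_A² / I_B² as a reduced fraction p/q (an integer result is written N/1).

Same 6,3,3: normalisation and zero-m 3j drop out of the ratio.
A: Δ: 6! 6! 0! / 13! → 1/12012; sum: t=3:−1/1296 = -1/1296; 3j²(6 3 3; 0 0 0) = Δ·Π!·Σ² = 100/3003  (sign +1)
B: Δ: 6! 6! 0! / 13! → 1/12012; sum: t=2:+1/2304 = 1/2304; 3j²(6 3 3; 2 -1 -1) = Δ·Π!·Σ² = 5/143  (sign +1)
I_A²/I_B² = (100/3003)/(5/143) = 20/21

20/21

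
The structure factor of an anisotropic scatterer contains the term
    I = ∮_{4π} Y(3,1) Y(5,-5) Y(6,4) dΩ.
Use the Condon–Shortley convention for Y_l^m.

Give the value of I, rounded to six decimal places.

Rules hold: Σm=0, L=14 even, 2≤6≤8.
N = 7·11·13 = 1001
Δ = 2!·4!·8!/15! = 1/675675
Racah Σ t=0..2: t=0:+1/8640 t=1:−1/2304 t=2:+1/8640 = -7/34560
⇒ 3j(3 5 6; 0 0 0)² = 7/429, sgn -1
Racah Σ t=0..0: t=0:+1/322560 = 1/322560
⇒ 3j(3 5 6; 1 -5 4)² = 18/1001, sgn +1
4πI² = N·(3j₀)²·(3jₘ)² = 42/143
I = -1·√(0.293706/4π) = -0.15288036

-0.152880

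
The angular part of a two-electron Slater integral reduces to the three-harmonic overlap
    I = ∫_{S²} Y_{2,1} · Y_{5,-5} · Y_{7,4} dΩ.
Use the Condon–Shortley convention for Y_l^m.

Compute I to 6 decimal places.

m-sum 0 ✓  L=14 even ✓  3≤7≤7 ✓
Π(2lᵢ+1) = 5×11×15 = 825
triangle coeff Δ(2,5,7) = 1/15015
Σ_t [0,0]: t=0:+1/57600 = 1/57600
(3j)²=21/715 [(2 5 7; 0 0 0)], sign=-1
Σ_t [0,0]: t=0:+1/21772800 = 1/21772800
(3j)²=1/1365 [(2 5 7; 1 -5 4)], sign=-1
⇒ 4πI² = 3/169
I = (+1)√(3/169/(4π)) = 0.03758481

0.037585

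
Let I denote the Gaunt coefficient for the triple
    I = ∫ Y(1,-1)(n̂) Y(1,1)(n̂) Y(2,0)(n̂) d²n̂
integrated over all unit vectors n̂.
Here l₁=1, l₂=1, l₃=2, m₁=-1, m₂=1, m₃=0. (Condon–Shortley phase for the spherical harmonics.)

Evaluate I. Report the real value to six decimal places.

0.126157

Checks pass: Σm=0; 4 even; l₃=2∈[0,2].
(2·1+1)(2·1+1)(2·2+1) = 45
Δ: 0! 2! 2! / 5! → 1/30
sum: t=0:+1/1 = 1/1
3j²(1 1 2; 0 0 0) = Δ·Π!·Σ² = 2/15  (sign +1)
sum: t=0:+1/4 = 1/4
3j²(1 1 2; -1 1 0) = Δ·Π!·Σ² = 1/30  (sign +1)
combine: 4πI² = 45·2/15·1/30 = 1/5
take √, sign +1: I = 0.12615663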